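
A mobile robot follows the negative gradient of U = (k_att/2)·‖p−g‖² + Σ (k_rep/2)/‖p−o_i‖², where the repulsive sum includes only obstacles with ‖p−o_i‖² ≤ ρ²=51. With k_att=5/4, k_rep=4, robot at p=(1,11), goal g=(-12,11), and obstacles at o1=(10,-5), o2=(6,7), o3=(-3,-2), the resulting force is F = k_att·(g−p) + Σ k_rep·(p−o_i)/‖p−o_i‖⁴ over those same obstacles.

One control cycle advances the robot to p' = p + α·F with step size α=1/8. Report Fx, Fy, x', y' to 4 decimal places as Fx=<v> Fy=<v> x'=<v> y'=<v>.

F_att = 5/4·(g−p) = 5/4·(-13,0) = (-16.2500,0.0000)
o1: d²=337 > ρ²=51 → inactive
o2: d²=41 ≤ ρ²=51; F_rep = 4·(-5,4)/41² = (-0.0119,0.0095)
o3: d²=185 > ρ²=51 → inactive
F = F_att + ΣF_rep = (-16.2619,0.0095)
p' = p + 1/8·F = (-1.0327,11.0012)

Fx=-16.2619 Fy=0.0095 x'=-1.0327 y'=11.0012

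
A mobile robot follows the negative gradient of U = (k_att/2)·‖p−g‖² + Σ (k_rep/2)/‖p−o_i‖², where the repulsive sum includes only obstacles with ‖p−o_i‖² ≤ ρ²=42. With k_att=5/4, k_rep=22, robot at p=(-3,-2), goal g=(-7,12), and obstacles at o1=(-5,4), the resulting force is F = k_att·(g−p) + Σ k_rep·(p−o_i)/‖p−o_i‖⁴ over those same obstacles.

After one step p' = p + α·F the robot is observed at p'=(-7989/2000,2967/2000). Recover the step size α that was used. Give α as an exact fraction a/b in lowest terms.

α = 1/5

F_att = 5/4·(g−p) = 5/4·(-4,14) = (-5.0000,17.5000)
o1: d²=40 ≤ ρ²=42; F_rep = 22·(2,-6)/40² = (0.0275,-0.0825)
F = F_att + ΣF_rep = (-4.9725,17.4175)
Δp = p'−p = (-0.9945,3.4835); α = Δx/Fx = (-1989/2000) / (-1989/400) = 1/5
check: Δy/Fy = (6967/2000) / (6967/400) = 1/5 ✓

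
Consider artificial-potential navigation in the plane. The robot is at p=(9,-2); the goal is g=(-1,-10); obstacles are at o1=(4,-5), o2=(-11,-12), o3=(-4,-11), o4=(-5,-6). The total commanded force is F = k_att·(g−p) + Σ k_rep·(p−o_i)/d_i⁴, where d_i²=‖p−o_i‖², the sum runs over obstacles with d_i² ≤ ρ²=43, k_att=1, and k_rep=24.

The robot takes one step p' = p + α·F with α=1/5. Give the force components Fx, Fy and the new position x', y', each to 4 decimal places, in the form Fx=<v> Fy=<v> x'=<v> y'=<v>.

Fx=-9.8962 Fy=-7.9377 x'=7.0208 y'=-3.5875

F_att = 1·(g−p) = 1·(-10,-8) = (-10.0000,-8.0000)
o1: d²=34 ≤ ρ²=43; F_rep = 24·(5,3)/34² = (0.1038,0.0623)
o2: d²=500 > ρ²=43 → inactive
o3: d²=250 > ρ²=43 → inactive
o4: d²=212 > ρ²=43 → inactive
F = F_att + ΣF_rep = (-9.8962,-7.9377)
p' = p + 1/5·F = (7.0208,-3.5875)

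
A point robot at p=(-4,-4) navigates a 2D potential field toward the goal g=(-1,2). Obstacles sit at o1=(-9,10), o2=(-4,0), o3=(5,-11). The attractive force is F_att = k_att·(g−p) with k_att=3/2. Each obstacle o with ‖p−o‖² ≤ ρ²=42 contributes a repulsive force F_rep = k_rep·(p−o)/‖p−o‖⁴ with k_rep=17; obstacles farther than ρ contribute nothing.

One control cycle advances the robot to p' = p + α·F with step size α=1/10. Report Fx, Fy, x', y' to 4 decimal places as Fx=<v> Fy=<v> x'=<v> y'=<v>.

F_att = 3/2·(g−p) = 3/2·(3,6) = (4.5000,9.0000)
o1: d²=221 > ρ²=42 → inactive
o2: d²=16 ≤ ρ²=42; F_rep = 17·(0,-4)/16² = (0.0000,-0.2656)
o3: d²=130 > ρ²=42 → inactive
F = F_att + ΣF_rep = (4.5000,8.7344)
p' = p + 1/10·F = (-3.5500,-3.1266)

Fx=4.5000 Fy=8.7344 x'=-3.5500 y'=-3.1266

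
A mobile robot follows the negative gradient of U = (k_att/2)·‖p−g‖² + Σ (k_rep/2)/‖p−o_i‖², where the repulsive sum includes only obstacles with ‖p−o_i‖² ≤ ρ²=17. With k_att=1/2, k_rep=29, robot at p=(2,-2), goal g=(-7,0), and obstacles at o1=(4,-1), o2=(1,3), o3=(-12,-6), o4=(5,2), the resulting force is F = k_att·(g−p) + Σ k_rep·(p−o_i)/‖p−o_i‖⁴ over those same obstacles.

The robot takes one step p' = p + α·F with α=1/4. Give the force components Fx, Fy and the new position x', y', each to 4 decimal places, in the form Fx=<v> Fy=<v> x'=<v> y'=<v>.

Fx=-6.8200 Fy=-0.1600 x'=0.2950 y'=-2.0400

F_att = 1/2·(g−p) = 1/2·(-9,2) = (-4.5000,1.0000)
o1: d²=5 ≤ ρ²=17; F_rep = 29·(-2,-1)/5² = (-2.3200,-1.1600)
o2: d²=26 > ρ²=17 → inactive
o3: d²=212 > ρ²=17 → inactive
o4: d²=25 > ρ²=17 → inactive
F = F_att + ΣF_rep = (-6.8200,-0.1600)
p' = p + 1/4·F = (0.2950,-2.0400)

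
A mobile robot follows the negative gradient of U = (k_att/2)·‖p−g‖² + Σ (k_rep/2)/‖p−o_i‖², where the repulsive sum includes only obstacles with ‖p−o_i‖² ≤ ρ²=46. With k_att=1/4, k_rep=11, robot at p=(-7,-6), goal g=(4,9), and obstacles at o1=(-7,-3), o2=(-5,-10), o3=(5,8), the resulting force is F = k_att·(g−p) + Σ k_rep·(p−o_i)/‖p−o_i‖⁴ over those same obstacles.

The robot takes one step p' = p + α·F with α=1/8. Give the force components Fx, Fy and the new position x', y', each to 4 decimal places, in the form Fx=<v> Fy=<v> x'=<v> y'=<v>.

F_att = 1/4·(g−p) = 1/4·(11,15) = (2.7500,3.7500)
o1: d²=9 ≤ ρ²=46; F_rep = 11·(0,-3)/9² = (0.0000,-0.4074)
o2: d²=20 ≤ ρ²=46; F_rep = 11·(-2,4)/20² = (-0.0550,0.1100)
o3: d²=340 > ρ²=46 → inactive
F = F_att + ΣF_rep = (2.6950,3.4526)
p' = p + 1/8·F = (-6.6631,-5.5684)

Fx=2.6950 Fy=3.4526 x'=-6.6631 y'=-5.5684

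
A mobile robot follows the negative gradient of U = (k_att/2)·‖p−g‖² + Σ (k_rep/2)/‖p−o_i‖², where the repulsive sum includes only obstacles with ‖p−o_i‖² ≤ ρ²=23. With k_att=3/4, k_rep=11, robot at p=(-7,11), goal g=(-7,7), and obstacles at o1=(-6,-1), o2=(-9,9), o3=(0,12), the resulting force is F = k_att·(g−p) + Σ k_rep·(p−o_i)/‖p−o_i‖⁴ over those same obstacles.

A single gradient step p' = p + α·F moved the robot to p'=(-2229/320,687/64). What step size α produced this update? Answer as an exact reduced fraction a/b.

α = 1/10

F_att = 3/4·(g−p) = 3/4·(0,-4) = (0.0000,-3.0000)
o1: d²=145 > ρ²=23 → inactive
o2: d²=8 ≤ ρ²=23; F_rep = 11·(2,2)/8² = (0.3438,0.3438)
o3: d²=50 > ρ²=23 → inactive
F = F_att + ΣF_rep = (0.3438,-2.6562)
Δp = p'−p = (0.0344,-0.2656); α = Δx/Fx = (11/320) / (11/32) = 1/10
check: Δy/Fy = (-17/64) / (-85/32) = 1/10 ✓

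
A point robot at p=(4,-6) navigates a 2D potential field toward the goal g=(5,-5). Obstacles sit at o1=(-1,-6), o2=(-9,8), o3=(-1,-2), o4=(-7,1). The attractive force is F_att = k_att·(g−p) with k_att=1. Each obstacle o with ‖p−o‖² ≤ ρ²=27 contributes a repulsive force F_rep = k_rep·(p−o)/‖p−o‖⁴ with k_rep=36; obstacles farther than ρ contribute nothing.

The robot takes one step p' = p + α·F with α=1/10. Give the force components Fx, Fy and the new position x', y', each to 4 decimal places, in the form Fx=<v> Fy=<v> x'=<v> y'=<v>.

Fx=1.2880 Fy=1.0000 x'=4.1288 y'=-5.9000

F_att = 1·(g−p) = 1·(1,1) = (1.0000,1.0000)
o1: d²=25 ≤ ρ²=27; F_rep = 36·(5,0)/25² = (0.2880,0.0000)
o2: d²=365 > ρ²=27 → inactive
o3: d²=41 > ρ²=27 → inactive
o4: d²=170 > ρ²=27 → inactive
F = F_att + ΣF_rep = (1.2880,1.0000)
p' = p + 1/10·F = (4.1288,-5.9000)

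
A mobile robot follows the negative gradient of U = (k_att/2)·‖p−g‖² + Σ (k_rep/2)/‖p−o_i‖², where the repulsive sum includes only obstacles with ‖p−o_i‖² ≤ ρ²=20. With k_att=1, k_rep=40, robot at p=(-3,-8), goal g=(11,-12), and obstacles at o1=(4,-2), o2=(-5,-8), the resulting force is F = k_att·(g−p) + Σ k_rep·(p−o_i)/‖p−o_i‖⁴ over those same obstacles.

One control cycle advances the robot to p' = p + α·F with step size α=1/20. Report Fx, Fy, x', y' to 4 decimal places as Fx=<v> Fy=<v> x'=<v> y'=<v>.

F_att = 1·(g−p) = 1·(14,-4) = (14.0000,-4.0000)
o1: d²=85 > ρ²=20 → inactive
o2: d²=4 ≤ ρ²=20; F_rep = 40·(2,0)/4² = (5.0000,0.0000)
F = F_att + ΣF_rep = (19.0000,-4.0000)
p' = p + 1/20·F = (-2.0500,-8.2000)

Fx=19.0000 Fy=-4.0000 x'=-2.0500 y'=-8.2000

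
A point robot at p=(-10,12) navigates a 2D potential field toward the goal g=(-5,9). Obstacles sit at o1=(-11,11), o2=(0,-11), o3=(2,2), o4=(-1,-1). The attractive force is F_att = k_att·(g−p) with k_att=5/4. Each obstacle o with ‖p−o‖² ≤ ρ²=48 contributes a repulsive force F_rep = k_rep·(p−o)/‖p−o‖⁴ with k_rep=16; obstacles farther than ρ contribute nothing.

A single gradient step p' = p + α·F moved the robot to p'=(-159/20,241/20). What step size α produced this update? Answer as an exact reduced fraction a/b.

α = 1/5

F_att = 5/4·(g−p) = 5/4·(5,-3) = (6.2500,-3.7500)
o1: d²=2 ≤ ρ²=48; F_rep = 16·(1,1)/2² = (4.0000,4.0000)
o2: d²=629 > ρ²=48 → inactive
o3: d²=244 > ρ²=48 → inactive
o4: d²=250 > ρ²=48 → inactive
F = F_att + ΣF_rep = (10.2500,0.2500)
Δp = p'−p = (2.0500,0.0500); α = Δx/Fx = (41/20) / (41/4) = 1/5
check: Δy/Fy = (1/20) / (1/4) = 1/5 ✓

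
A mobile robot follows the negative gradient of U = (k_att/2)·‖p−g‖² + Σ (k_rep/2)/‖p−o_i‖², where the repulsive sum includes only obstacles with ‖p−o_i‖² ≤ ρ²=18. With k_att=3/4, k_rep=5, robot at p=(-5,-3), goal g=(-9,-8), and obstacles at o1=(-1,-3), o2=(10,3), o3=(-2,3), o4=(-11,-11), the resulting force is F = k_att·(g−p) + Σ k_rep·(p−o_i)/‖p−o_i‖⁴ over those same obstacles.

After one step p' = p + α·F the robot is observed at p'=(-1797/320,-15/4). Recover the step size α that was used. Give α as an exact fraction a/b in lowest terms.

α = 1/5

F_att = 3/4·(g−p) = 3/4·(-4,-5) = (-3.0000,-3.7500)
o1: d²=16 ≤ ρ²=18; F_rep = 5·(-4,0)/16² = (-0.0781,0.0000)
o2: d²=261 > ρ²=18 → inactive
o3: d²=45 > ρ²=18 → inactive
o4: d²=100 > ρ²=18 → inactive
F = F_att + ΣF_rep = (-3.0781,-3.7500)
Δp = p'−p = (-0.6156,-0.7500); α = Δx/Fx = (-197/320) / (-197/64) = 1/5
check: Δy/Fy = (-3/4) / (-15/4) = 1/5 ✓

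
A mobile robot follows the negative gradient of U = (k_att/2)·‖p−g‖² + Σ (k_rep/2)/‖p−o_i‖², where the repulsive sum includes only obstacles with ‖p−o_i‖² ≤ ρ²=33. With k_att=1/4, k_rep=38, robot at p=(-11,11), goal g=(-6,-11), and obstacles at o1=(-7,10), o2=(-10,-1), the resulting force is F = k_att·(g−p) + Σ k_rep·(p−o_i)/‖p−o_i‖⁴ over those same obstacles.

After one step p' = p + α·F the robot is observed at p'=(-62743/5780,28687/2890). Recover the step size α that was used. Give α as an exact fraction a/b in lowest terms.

α = 1/5

F_att = 1/4·(g−p) = 1/4·(5,-22) = (1.2500,-5.5000)
o1: d²=17 ≤ ρ²=33; F_rep = 38·(-4,1)/17² = (-0.5260,0.1315)
o2: d²=145 > ρ²=33 → inactive
F = F_att + ΣF_rep = (0.7240,-5.3685)
Δp = p'−p = (0.1448,-1.0737); α = Δx/Fx = (837/5780) / (837/1156) = 1/5
check: Δy/Fy = (-3103/2890) / (-3103/578) = 1/5 ✓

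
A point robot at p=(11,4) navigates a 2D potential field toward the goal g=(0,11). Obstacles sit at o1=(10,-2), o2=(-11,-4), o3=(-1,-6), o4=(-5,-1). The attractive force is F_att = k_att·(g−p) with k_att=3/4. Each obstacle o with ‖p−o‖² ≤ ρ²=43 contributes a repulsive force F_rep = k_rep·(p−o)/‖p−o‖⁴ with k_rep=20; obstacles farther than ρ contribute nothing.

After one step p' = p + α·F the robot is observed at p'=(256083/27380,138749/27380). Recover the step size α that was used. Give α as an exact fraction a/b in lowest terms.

F_att = 3/4·(g−p) = 3/4·(-11,7) = (-8.2500,5.2500)
o1: d²=37 ≤ ρ²=43; F_rep = 20·(1,6)/37² = (0.0146,0.0877)
o2: d²=548 > ρ²=43 → inactive
o3: d²=244 > ρ²=43 → inactive
o4: d²=281 > ρ²=43 → inactive
F = F_att + ΣF_rep = (-8.2354,5.3377)
Δp = p'−p = (-1.6471,1.0675); α = Δx/Fx = (-45097/27380) / (-45097/5476) = 1/5
check: Δy/Fy = (29229/27380) / (29229/5476) = 1/5 ✓

α = 1/5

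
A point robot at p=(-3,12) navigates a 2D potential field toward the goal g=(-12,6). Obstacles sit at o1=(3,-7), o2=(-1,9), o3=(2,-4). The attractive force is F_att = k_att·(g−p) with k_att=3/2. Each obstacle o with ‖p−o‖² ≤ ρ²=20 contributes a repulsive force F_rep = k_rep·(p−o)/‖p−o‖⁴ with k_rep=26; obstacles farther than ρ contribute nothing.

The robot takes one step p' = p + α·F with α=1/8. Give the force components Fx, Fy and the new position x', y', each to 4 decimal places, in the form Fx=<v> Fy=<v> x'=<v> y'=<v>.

F_att = 3/2·(g−p) = 3/2·(-9,-6) = (-13.5000,-9.0000)
o1: d²=397 > ρ²=20 → inactive
o2: d²=13 ≤ ρ²=20; F_rep = 26·(-2,3)/13² = (-0.3077,0.4615)
o3: d²=281 > ρ²=20 → inactive
F = F_att + ΣF_rep = (-13.8077,-8.5385)
p' = p + 1/8·F = (-4.7260,10.9327)

Fx=-13.8077 Fy=-8.5385 x'=-4.7260 y'=10.9327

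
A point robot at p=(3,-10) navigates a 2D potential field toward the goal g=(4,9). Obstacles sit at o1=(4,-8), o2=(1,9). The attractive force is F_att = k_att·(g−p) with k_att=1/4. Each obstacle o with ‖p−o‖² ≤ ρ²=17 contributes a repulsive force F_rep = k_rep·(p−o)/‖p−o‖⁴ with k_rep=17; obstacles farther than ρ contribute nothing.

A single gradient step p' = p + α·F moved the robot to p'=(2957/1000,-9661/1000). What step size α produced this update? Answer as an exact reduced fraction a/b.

α = 1/10

F_att = 1/4·(g−p) = 1/4·(1,19) = (0.2500,4.7500)
o1: d²=5 ≤ ρ²=17; F_rep = 17·(-1,-2)/5² = (-0.6800,-1.3600)
o2: d²=365 > ρ²=17 → inactive
F = F_att + ΣF_rep = (-0.4300,3.3900)
Δp = p'−p = (-0.0430,0.3390); α = Δx/Fx = (-43/1000) / (-43/100) = 1/10
check: Δy/Fy = (339/1000) / (339/100) = 1/10 ✓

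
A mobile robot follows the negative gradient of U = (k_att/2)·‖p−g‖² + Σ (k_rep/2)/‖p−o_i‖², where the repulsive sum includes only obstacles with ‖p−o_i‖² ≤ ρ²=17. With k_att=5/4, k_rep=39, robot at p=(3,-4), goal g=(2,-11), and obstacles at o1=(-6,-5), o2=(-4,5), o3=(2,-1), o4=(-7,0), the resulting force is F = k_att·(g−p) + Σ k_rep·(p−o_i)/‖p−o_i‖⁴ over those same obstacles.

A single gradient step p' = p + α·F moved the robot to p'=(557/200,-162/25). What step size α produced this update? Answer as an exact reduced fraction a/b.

α = 1/4

F_att = 5/4·(g−p) = 5/4·(-1,-7) = (-1.2500,-8.7500)
o1: d²=82 > ρ²=17 → inactive
o2: d²=130 > ρ²=17 → inactive
o3: d²=10 ≤ ρ²=17; F_rep = 39·(1,-3)/10² = (0.3900,-1.1700)
o4: d²=116 > ρ²=17 → inactive
F = F_att + ΣF_rep = (-0.8600,-9.9200)
Δp = p'−p = (-0.2150,-2.4800); α = Δx/Fx = (-43/200) / (-43/50) = 1/4
check: Δy/Fy = (-62/25) / (-248/25) = 1/4 ✓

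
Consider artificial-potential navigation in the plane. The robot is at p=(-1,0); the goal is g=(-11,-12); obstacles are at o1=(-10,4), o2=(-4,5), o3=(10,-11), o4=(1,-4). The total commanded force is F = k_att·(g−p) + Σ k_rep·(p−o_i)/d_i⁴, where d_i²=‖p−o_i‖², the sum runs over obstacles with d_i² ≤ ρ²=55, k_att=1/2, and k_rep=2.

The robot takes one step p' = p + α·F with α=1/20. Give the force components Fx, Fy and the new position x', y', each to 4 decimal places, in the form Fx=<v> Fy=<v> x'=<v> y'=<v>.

Fx=-5.0048 Fy=-5.9887 x'=-1.2502 y'=-0.2994

F_att = 1/2·(g−p) = 1/2·(-10,-12) = (-5.0000,-6.0000)
o1: d²=97 > ρ²=55 → inactive
o2: d²=34 ≤ ρ²=55; F_rep = 2·(3,-5)/34² = (0.0052,-0.0087)
o3: d²=242 > ρ²=55 → inactive
o4: d²=20 ≤ ρ²=55; F_rep = 2·(-2,4)/20² = (-0.0100,0.0200)
F = F_att + ΣF_rep = (-5.0048,-5.9887)
p' = p + 1/20·F = (-1.2502,-0.2994)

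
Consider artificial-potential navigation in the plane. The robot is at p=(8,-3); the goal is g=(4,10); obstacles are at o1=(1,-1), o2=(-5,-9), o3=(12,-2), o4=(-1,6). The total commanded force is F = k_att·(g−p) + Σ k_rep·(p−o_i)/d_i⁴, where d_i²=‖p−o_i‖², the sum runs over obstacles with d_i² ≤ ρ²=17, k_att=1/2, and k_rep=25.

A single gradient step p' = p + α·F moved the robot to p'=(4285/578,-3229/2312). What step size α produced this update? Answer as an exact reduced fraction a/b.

α = 1/4

F_att = 1/2·(g−p) = 1/2·(-4,13) = (-2.0000,6.5000)
o1: d²=53 > ρ²=17 → inactive
o2: d²=205 > ρ²=17 → inactive
o3: d²=17 ≤ ρ²=17; F_rep = 25·(-4,-1)/17² = (-0.3460,-0.0865)
o4: d²=162 > ρ²=17 → inactive
F = F_att + ΣF_rep = (-2.3460,6.4135)
Δp = p'−p = (-0.5865,1.6034); α = Δx/Fx = (-339/578) / (-678/289) = 1/4
check: Δy/Fy = (3707/2312) / (3707/578) = 1/4 ✓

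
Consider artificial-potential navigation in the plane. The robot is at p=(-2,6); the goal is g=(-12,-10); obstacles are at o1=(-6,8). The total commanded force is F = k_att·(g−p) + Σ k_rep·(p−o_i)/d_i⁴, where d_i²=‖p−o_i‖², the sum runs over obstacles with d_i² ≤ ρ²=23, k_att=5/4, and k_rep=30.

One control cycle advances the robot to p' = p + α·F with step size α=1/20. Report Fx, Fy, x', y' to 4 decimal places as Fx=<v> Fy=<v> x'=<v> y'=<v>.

F_att = 5/4·(g−p) = 5/4·(-10,-16) = (-12.5000,-20.0000)
o1: d²=20 ≤ ρ²=23; F_rep = 30·(4,-2)/20² = (0.3000,-0.1500)
F = F_att + ΣF_rep = (-12.2000,-20.1500)
p' = p + 1/20·F = (-2.6100,4.9925)

Fx=-12.2000 Fy=-20.1500 x'=-2.6100 y'=4.9925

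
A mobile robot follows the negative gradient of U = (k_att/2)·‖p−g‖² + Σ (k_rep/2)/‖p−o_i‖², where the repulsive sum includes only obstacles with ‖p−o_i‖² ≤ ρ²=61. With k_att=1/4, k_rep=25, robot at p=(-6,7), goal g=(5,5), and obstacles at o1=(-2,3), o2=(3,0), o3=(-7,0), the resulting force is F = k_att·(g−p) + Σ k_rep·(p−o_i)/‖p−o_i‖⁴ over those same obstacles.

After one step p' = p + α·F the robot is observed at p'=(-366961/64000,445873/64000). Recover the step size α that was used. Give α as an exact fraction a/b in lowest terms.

F_att = 1/4·(g−p) = 1/4·(11,-2) = (2.7500,-0.5000)
o1: d²=32 ≤ ρ²=61; F_rep = 25·(-4,4)/32² = (-0.0977,0.0977)
o2: d²=130 > ρ²=61 → inactive
o3: d²=50 ≤ ρ²=61; F_rep = 25·(1,7)/50² = (0.0100,0.0700)
F = F_att + ΣF_rep = (2.6623,-0.3323)
Δp = p'−p = (0.2662,-0.0332); α = Δx/Fx = (17039/64000) / (17039/6400) = 1/10
check: Δy/Fy = (-2127/64000) / (-2127/6400) = 1/10 ✓

α = 1/10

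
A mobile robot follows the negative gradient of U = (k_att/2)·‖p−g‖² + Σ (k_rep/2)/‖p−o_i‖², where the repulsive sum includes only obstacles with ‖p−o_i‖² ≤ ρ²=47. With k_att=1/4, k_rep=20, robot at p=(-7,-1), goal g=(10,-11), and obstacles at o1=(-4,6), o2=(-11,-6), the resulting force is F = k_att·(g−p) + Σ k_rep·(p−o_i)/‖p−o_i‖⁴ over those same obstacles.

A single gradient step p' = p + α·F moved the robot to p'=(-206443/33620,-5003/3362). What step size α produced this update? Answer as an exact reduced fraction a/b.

F_att = 1/4·(g−p) = 1/4·(17,-10) = (4.2500,-2.5000)
o1: d²=58 > ρ²=47 → inactive
o2: d²=41 ≤ ρ²=47; F_rep = 20·(4,5)/41² = (0.0476,0.0595)
F = F_att + ΣF_rep = (4.2976,-2.4405)
Δp = p'−p = (0.8595,-0.4881); α = Δx/Fx = (28897/33620) / (28897/6724) = 1/5
check: Δy/Fy = (-1641/3362) / (-8205/3362) = 1/5 ✓

α = 1/5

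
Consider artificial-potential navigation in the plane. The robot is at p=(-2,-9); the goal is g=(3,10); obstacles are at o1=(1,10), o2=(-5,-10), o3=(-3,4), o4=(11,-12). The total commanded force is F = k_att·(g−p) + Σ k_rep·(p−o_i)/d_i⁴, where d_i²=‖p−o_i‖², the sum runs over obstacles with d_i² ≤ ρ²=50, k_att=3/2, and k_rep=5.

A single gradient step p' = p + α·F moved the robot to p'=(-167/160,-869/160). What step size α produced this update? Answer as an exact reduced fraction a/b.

α = 1/8

F_att = 3/2·(g−p) = 3/2·(5,19) = (7.5000,28.5000)
o1: d²=370 > ρ²=50 → inactive
o2: d²=10 ≤ ρ²=50; F_rep = 5·(3,1)/10² = (0.1500,0.0500)
o3: d²=170 > ρ²=50 → inactive
o4: d²=178 > ρ²=50 → inactive
F = F_att + ΣF_rep = (7.6500,28.5500)
Δp = p'−p = (0.9563,3.5688); α = Δx/Fx = (153/160) / (153/20) = 1/8
check: Δy/Fy = (571/160) / (571/20) = 1/8 ✓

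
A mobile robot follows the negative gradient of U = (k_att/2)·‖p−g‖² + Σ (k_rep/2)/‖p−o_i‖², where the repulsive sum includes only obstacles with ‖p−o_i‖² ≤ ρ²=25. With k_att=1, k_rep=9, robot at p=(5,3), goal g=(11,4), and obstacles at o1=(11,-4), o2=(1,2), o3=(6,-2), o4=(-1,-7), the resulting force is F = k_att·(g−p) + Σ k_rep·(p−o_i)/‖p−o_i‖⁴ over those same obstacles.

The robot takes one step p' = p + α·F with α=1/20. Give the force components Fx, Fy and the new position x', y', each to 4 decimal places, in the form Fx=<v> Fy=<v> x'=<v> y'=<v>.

Fx=6.1246 Fy=1.0311 x'=5.3062 y'=3.0516

F_att = 1·(g−p) = 1·(6,1) = (6.0000,1.0000)
o1: d²=85 > ρ²=25 → inactive
o2: d²=17 ≤ ρ²=25; F_rep = 9·(4,1)/17² = (0.1246,0.0311)
o3: d²=26 > ρ²=25 → inactive
o4: d²=136 > ρ²=25 → inactive
F = F_att + ΣF_rep = (6.1246,1.0311)
p' = p + 1/20·F = (5.3062,3.0516)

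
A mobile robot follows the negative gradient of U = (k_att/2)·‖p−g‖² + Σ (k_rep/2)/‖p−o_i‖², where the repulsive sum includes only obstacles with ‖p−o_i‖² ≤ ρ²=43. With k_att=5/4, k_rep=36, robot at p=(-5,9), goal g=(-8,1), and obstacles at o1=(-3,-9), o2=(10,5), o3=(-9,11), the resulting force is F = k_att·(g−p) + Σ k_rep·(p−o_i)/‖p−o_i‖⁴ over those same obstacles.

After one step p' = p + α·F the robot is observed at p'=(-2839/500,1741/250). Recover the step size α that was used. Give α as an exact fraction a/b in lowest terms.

α = 1/5

F_att = 5/4·(g−p) = 5/4·(-3,-8) = (-3.7500,-10.0000)
o1: d²=328 > ρ²=43 → inactive
o2: d²=241 > ρ²=43 → inactive
o3: d²=20 ≤ ρ²=43; F_rep = 36·(4,-2)/20² = (0.3600,-0.1800)
F = F_att + ΣF_rep = (-3.3900,-10.1800)
Δp = p'−p = (-0.6780,-2.0360); α = Δx/Fx = (-339/500) / (-339/100) = 1/5
check: Δy/Fy = (-509/250) / (-509/50) = 1/5 ✓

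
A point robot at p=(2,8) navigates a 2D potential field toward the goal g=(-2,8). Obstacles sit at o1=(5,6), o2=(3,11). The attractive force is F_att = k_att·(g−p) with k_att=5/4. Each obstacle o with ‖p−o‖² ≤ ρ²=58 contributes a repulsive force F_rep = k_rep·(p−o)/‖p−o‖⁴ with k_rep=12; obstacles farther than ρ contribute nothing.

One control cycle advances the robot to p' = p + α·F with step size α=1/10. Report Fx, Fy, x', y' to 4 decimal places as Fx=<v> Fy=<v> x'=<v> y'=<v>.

Fx=-5.3330 Fy=-0.2180 x'=1.4667 y'=7.9782

F_att = 5/4·(g−p) = 5/4·(-4,0) = (-5.0000,0.0000)
o1: d²=13 ≤ ρ²=58; F_rep = 12·(-3,2)/13² = (-0.2130,0.1420)
o2: d²=10 ≤ ρ²=58; F_rep = 12·(-1,-3)/10² = (-0.1200,-0.3600)
F = F_att + ΣF_rep = (-5.3330,-0.2180)
p' = p + 1/10·F = (1.4667,7.9782)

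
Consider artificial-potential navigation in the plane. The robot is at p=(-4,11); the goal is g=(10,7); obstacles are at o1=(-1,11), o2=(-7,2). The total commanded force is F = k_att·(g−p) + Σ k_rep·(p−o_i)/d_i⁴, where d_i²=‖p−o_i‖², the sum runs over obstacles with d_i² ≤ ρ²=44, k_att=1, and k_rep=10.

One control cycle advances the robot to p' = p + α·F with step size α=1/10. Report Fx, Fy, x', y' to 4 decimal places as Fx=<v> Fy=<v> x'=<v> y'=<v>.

Fx=13.6296 Fy=-4.0000 x'=-2.6370 y'=10.6000

F_att = 1·(g−p) = 1·(14,-4) = (14.0000,-4.0000)
o1: d²=9 ≤ ρ²=44; F_rep = 10·(-3,0)/9² = (-0.3704,0.0000)
o2: d²=90 > ρ²=44 → inactive
F = F_att + ΣF_rep = (13.6296,-4.0000)
p' = p + 1/10·F = (-2.6370,10.6000)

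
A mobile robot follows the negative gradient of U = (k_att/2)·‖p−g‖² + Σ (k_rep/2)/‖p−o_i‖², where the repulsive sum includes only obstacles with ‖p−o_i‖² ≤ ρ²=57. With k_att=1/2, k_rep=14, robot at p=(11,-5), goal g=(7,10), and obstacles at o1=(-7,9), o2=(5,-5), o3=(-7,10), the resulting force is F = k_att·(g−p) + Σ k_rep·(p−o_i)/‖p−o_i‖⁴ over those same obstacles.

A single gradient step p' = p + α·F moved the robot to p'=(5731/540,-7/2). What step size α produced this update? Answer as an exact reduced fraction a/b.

α = 1/5

F_att = 1/2·(g−p) = 1/2·(-4,15) = (-2.0000,7.5000)
o1: d²=520 > ρ²=57 → inactive
o2: d²=36 ≤ ρ²=57; F_rep = 14·(6,0)/36² = (0.0648,0.0000)
o3: d²=549 > ρ²=57 → inactive
F = F_att + ΣF_rep = (-1.9352,7.5000)
Δp = p'−p = (-0.3870,1.5000); α = Δx/Fx = (-209/540) / (-209/108) = 1/5
check: Δy/Fy = (3/2) / (15/2) = 1/5 ✓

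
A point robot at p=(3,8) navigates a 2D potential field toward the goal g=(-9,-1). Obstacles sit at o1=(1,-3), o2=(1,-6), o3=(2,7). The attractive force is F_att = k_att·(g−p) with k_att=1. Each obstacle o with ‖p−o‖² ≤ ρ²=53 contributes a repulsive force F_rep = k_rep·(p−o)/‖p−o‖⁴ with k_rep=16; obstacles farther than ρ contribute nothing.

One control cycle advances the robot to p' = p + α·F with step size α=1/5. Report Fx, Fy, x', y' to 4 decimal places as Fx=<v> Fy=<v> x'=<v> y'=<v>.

Fx=-8.0000 Fy=-5.0000 x'=1.4000 y'=7.0000

F_att = 1·(g−p) = 1·(-12,-9) = (-12.0000,-9.0000)
o1: d²=125 > ρ²=53 → inactive
o2: d²=200 > ρ²=53 → inactive
o3: d²=2 ≤ ρ²=53; F_rep = 16·(1,1)/2² = (4.0000,4.0000)
F = F_att + ΣF_rep = (-8.0000,-5.0000)
p' = p + 1/5·F = (1.4000,7.0000)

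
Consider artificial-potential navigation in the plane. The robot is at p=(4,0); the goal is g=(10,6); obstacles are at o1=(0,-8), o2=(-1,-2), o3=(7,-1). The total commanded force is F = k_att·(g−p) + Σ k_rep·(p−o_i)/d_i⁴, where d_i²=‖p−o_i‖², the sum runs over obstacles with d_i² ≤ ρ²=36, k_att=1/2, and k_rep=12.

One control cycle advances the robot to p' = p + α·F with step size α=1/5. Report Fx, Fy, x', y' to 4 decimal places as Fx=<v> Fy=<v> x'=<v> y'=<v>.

F_att = 1/2·(g−p) = 1/2·(6,6) = (3.0000,3.0000)
o1: d²=80 > ρ²=36 → inactive
o2: d²=29 ≤ ρ²=36; F_rep = 12·(5,2)/29² = (0.0713,0.0285)
o3: d²=10 ≤ ρ²=36; F_rep = 12·(-3,1)/10² = (-0.3600,0.1200)
F = F_att + ΣF_rep = (2.7113,3.1485)
p' = p + 1/5·F = (4.5423,0.6297)

Fx=2.7113 Fy=3.1485 x'=4.5423 y'=0.6297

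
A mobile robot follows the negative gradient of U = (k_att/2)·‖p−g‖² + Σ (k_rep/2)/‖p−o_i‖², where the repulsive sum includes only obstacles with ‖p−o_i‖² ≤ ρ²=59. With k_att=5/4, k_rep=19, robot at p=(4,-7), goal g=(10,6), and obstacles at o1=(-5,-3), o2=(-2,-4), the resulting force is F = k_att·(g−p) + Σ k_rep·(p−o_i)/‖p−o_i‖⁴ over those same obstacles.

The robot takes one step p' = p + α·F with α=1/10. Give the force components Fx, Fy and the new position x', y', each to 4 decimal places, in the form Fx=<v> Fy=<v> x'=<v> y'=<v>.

Fx=7.5563 Fy=16.2219 x'=4.7556 y'=-5.3778

F_att = 5/4·(g−p) = 5/4·(6,13) = (7.5000,16.2500)
o1: d²=97 > ρ²=59 → inactive
o2: d²=45 ≤ ρ²=59; F_rep = 19·(6,-3)/45² = (0.0563,-0.0281)
F = F_att + ΣF_rep = (7.5563,16.2219)
p' = p + 1/10·F = (4.7556,-5.3778)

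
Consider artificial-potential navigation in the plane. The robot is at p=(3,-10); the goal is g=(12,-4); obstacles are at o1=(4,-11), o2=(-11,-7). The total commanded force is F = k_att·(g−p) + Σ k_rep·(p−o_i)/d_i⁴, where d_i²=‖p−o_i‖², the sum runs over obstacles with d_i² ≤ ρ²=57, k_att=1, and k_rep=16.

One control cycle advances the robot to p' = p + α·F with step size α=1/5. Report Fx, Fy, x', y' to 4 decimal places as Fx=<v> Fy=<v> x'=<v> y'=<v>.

Fx=5.0000 Fy=10.0000 x'=4.0000 y'=-8.0000

F_att = 1·(g−p) = 1·(9,6) = (9.0000,6.0000)
o1: d²=2 ≤ ρ²=57; F_rep = 16·(-1,1)/2² = (-4.0000,4.0000)
o2: d²=205 > ρ²=57 → inactive
F = F_att + ΣF_rep = (5.0000,10.0000)
p' = p + 1/5·F = (4.0000,-8.0000)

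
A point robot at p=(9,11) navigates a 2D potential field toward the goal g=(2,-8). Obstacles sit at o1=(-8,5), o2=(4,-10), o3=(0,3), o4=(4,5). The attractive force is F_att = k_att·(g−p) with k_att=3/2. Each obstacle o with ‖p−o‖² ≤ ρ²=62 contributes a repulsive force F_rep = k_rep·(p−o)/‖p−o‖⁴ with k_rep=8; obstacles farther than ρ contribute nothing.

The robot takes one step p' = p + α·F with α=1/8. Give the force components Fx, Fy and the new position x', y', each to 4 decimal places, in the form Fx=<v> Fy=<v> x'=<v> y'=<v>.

F_att = 3/2·(g−p) = 3/2·(-7,-19) = (-10.5000,-28.5000)
o1: d²=325 > ρ²=62 → inactive
o2: d²=466 > ρ²=62 → inactive
o3: d²=145 > ρ²=62 → inactive
o4: d²=61 ≤ ρ²=62; F_rep = 8·(5,6)/61² = (0.0107,0.0129)
F = F_att + ΣF_rep = (-10.4893,-28.4871)
p' = p + 1/8·F = (7.6888,7.4391)

Fx=-10.4893 Fy=-28.4871 x'=7.6888 y'=7.4391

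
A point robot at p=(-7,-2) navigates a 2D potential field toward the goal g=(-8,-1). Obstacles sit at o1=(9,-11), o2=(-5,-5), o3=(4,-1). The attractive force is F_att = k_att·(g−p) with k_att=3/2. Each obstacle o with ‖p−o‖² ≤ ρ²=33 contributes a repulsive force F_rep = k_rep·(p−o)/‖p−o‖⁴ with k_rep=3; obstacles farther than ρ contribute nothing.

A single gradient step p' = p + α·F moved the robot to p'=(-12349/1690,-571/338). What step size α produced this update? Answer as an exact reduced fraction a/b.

F_att = 3/2·(g−p) = 3/2·(-1,1) = (-1.5000,1.5000)
o1: d²=337 > ρ²=33 → inactive
o2: d²=13 ≤ ρ²=33; F_rep = 3·(-2,3)/13² = (-0.0355,0.0533)
o3: d²=122 > ρ²=33 → inactive
F = F_att + ΣF_rep = (-1.5355,1.5533)
Δp = p'−p = (-0.3071,0.3107); α = Δx/Fx = (-519/1690) / (-519/338) = 1/5
check: Δy/Fy = (105/338) / (525/338) = 1/5 ✓

α = 1/5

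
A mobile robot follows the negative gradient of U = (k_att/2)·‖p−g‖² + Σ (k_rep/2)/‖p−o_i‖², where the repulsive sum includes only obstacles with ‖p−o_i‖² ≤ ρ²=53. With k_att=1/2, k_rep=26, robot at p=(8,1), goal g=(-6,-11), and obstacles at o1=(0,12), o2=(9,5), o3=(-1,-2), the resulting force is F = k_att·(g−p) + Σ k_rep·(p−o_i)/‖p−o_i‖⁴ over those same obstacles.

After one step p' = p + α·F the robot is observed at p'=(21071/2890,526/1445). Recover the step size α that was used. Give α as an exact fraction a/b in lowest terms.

α = 1/10

F_att = 1/2·(g−p) = 1/2·(-14,-12) = (-7.0000,-6.0000)
o1: d²=185 > ρ²=53 → inactive
o2: d²=17 ≤ ρ²=53; F_rep = 26·(-1,-4)/17² = (-0.0900,-0.3599)
o3: d²=90 > ρ²=53 → inactive
F = F_att + ΣF_rep = (-7.0900,-6.3599)
Δp = p'−p = (-0.7090,-0.6360); α = Δx/Fx = (-2049/2890) / (-2049/289) = 1/10
check: Δy/Fy = (-919/1445) / (-1838/289) = 1/10 ✓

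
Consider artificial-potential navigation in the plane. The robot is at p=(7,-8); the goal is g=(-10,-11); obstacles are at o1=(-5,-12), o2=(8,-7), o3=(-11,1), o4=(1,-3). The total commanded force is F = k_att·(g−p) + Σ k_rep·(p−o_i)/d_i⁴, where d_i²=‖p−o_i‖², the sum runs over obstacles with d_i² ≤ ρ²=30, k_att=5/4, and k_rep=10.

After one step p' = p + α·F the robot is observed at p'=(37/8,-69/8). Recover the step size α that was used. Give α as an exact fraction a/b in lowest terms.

F_att = 5/4·(g−p) = 5/4·(-17,-3) = (-21.2500,-3.7500)
o1: d²=160 > ρ²=30 → inactive
o2: d²=2 ≤ ρ²=30; F_rep = 10·(-1,-1)/2² = (-2.5000,-2.5000)
o3: d²=405 > ρ²=30 → inactive
o4: d²=61 > ρ²=30 → inactive
F = F_att + ΣF_rep = (-23.7500,-6.2500)
Δp = p'−p = (-2.3750,-0.6250); α = Δx/Fx = (-19/8) / (-95/4) = 1/10
check: Δy/Fy = (-5/8) / (-25/4) = 1/10 ✓

α = 1/10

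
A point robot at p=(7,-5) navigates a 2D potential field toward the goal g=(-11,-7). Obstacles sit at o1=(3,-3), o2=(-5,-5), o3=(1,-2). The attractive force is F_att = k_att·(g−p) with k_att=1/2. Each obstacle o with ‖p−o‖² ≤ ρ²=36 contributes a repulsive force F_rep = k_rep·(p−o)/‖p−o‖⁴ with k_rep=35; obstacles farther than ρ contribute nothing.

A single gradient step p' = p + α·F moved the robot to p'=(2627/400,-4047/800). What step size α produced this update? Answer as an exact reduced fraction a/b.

α = 1/20

F_att = 1/2·(g−p) = 1/2·(-18,-2) = (-9.0000,-1.0000)
o1: d²=20 ≤ ρ²=36; F_rep = 35·(4,-2)/20² = (0.3500,-0.1750)
o2: d²=144 > ρ²=36 → inactive
o3: d²=45 > ρ²=36 → inactive
F = F_att + ΣF_rep = (-8.6500,-1.1750)
Δp = p'−p = (-0.4325,-0.0587); α = Δx/Fx = (-173/400) / (-173/20) = 1/20
check: Δy/Fy = (-47/800) / (-47/40) = 1/20 ✓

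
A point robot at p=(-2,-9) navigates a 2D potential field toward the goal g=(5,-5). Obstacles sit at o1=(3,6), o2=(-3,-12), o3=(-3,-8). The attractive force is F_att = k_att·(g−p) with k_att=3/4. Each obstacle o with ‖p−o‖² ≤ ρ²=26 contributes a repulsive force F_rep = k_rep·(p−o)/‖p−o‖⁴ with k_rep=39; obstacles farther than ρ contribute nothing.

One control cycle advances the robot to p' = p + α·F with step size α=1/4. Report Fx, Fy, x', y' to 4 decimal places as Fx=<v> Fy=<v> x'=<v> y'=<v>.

F_att = 3/4·(g−p) = 3/4·(7,4) = (5.2500,3.0000)
o1: d²=250 > ρ²=26 → inactive
o2: d²=10 ≤ ρ²=26; F_rep = 39·(1,3)/10² = (0.3900,1.1700)
o3: d²=2 ≤ ρ²=26; F_rep = 39·(1,-1)/2² = (9.7500,-9.7500)
F = F_att + ΣF_rep = (15.3900,-5.5800)
p' = p + 1/4·F = (1.8475,-10.3950)

Fx=15.3900 Fy=-5.5800 x'=1.8475 y'=-10.3950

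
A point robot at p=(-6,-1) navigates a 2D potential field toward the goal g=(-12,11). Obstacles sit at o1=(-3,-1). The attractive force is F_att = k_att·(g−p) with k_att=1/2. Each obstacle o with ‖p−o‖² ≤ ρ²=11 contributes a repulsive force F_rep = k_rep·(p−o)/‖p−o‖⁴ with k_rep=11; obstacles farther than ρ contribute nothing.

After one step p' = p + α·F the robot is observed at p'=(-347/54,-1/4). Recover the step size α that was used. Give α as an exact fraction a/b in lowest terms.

α = 1/8

F_att = 1/2·(g−p) = 1/2·(-6,12) = (-3.0000,6.0000)
o1: d²=9 ≤ ρ²=11; F_rep = 11·(-3,0)/9² = (-0.4074,0.0000)
F = F_att + ΣF_rep = (-3.4074,6.0000)
Δp = p'−p = (-0.4259,0.7500); α = Δx/Fx = (-23/54) / (-92/27) = 1/8
check: Δy/Fy = (3/4) / (6) = 1/8 ✓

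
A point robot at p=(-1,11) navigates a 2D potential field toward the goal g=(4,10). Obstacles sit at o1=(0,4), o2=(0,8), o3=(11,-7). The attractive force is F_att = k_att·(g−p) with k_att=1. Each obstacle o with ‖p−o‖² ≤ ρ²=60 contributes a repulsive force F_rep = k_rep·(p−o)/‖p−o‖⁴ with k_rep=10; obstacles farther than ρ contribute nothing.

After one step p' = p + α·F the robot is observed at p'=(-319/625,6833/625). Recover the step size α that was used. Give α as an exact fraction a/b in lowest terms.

F_att = 1·(g−p) = 1·(5,-1) = (5.0000,-1.0000)
o1: d²=50 ≤ ρ²=60; F_rep = 10·(-1,7)/50² = (-0.0040,0.0280)
o2: d²=10 ≤ ρ²=60; F_rep = 10·(-1,3)/10² = (-0.1000,0.3000)
o3: d²=468 > ρ²=60 → inactive
F = F_att + ΣF_rep = (4.8960,-0.6720)
Δp = p'−p = (0.4896,-0.0672); α = Δx/Fx = (306/625) / (612/125) = 1/10
check: Δy/Fy = (-42/625) / (-84/125) = 1/10 ✓

α = 1/10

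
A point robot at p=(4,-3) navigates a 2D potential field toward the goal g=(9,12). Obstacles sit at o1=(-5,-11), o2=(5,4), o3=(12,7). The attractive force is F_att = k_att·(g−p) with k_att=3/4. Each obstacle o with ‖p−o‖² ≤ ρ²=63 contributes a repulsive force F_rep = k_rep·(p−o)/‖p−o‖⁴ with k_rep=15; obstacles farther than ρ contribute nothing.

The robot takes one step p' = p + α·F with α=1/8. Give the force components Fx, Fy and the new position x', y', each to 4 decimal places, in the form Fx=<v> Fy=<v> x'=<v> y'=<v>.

F_att = 3/4·(g−p) = 3/4·(5,15) = (3.7500,11.2500)
o1: d²=145 > ρ²=63 → inactive
o2: d²=50 ≤ ρ²=63; F_rep = 15·(-1,-7)/50² = (-0.0060,-0.0420)
o3: d²=164 > ρ²=63 → inactive
F = F_att + ΣF_rep = (3.7440,11.2080)
p' = p + 1/8·F = (4.4680,-1.5990)

Fx=3.7440 Fy=11.2080 x'=4.4680 y'=-1.5990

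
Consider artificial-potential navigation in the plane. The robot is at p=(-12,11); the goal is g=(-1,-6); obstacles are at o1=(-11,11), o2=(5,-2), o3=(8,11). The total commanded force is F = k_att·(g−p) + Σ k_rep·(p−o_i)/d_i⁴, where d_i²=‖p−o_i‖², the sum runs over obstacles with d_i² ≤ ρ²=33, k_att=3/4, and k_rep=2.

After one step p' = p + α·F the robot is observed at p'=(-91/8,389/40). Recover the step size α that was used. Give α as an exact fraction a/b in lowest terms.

F_att = 3/4·(g−p) = 3/4·(11,-17) = (8.2500,-12.7500)
o1: d²=1 ≤ ρ²=33; F_rep = 2·(-1,0)/1² = (-2.0000,0.0000)
o2: d²=458 > ρ²=33 → inactive
o3: d²=400 > ρ²=33 → inactive
F = F_att + ΣF_rep = (6.2500,-12.7500)
Δp = p'−p = (0.6250,-1.2750); α = Δx/Fx = (5/8) / (25/4) = 1/10
check: Δy/Fy = (-51/40) / (-51/4) = 1/10 ✓

α = 1/10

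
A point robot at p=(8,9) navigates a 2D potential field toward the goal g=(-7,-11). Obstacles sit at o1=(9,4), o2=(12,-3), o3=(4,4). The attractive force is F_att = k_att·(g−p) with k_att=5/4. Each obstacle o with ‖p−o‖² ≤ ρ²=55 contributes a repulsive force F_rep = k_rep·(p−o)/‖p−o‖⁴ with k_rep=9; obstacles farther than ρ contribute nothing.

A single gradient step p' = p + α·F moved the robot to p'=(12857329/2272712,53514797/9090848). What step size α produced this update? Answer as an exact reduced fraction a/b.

α = 1/8

F_att = 5/4·(g−p) = 5/4·(-15,-20) = (-18.7500,-25.0000)
o1: d²=26 ≤ ρ²=55; F_rep = 9·(-1,5)/26² = (-0.0133,0.0666)
o2: d²=160 > ρ²=55 → inactive
o3: d²=41 ≤ ρ²=55; F_rep = 9·(4,5)/41² = (0.0214,0.0268)
F = F_att + ΣF_rep = (-18.7419,-24.9067)
Δp = p'−p = (-2.3427,-3.1133); α = Δx/Fx = (-5324367/2272712) / (-5324367/284089) = 1/8
check: Δy/Fy = (-28302835/9090848) / (-28302835/1136356) = 1/8 ✓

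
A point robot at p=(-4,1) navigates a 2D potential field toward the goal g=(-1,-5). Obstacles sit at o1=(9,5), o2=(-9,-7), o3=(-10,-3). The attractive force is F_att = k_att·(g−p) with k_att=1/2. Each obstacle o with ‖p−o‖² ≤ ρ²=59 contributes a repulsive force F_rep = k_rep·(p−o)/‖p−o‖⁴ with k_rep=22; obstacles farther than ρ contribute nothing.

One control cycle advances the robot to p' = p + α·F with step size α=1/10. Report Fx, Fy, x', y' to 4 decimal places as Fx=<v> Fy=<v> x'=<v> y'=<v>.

F_att = 1/2·(g−p) = 1/2·(3,-6) = (1.5000,-3.0000)
o1: d²=185 > ρ²=59 → inactive
o2: d²=89 > ρ²=59 → inactive
o3: d²=52 ≤ ρ²=59; F_rep = 22·(6,4)/52² = (0.0488,0.0325)
F = F_att + ΣF_rep = (1.5488,-2.9675)
p' = p + 1/10·F = (-3.8451,0.7033)

Fx=1.5488 Fy=-2.9675 x'=-3.8451 y'=0.7033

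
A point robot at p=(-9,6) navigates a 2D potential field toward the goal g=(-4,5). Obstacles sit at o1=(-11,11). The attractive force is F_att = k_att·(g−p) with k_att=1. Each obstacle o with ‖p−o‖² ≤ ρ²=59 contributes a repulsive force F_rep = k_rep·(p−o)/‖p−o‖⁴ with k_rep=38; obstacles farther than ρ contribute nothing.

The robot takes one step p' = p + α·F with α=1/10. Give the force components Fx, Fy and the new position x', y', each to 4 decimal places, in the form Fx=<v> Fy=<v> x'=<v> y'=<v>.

Fx=5.0904 Fy=-1.2259 x'=-8.4910 y'=5.8774

F_att = 1·(g−p) = 1·(5,-1) = (5.0000,-1.0000)
o1: d²=29 ≤ ρ²=59; F_rep = 38·(2,-5)/29² = (0.0904,-0.2259)
F = F_att + ΣF_rep = (5.0904,-1.2259)
p' = p + 1/10·F = (-8.4910,5.8774)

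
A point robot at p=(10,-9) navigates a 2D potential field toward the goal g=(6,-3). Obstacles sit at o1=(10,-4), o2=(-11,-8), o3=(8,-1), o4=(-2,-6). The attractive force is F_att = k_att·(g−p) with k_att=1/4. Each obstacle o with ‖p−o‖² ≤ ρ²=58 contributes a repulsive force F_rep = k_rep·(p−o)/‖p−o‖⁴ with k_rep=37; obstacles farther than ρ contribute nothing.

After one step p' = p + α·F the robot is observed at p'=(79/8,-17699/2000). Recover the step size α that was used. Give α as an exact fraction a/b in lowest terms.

F_att = 1/4·(g−p) = 1/4·(-4,6) = (-1.0000,1.5000)
o1: d²=25 ≤ ρ²=58; F_rep = 37·(0,-5)/25² = (0.0000,-0.2960)
o2: d²=442 > ρ²=58 → inactive
o3: d²=68 > ρ²=58 → inactive
o4: d²=153 > ρ²=58 → inactive
F = F_att + ΣF_rep = (-1.0000,1.2040)
Δp = p'−p = (-0.1250,0.1505); α = Δx/Fx = (-1/8) / (-1) = 1/8
check: Δy/Fy = (301/2000) / (301/250) = 1/8 ✓

α = 1/8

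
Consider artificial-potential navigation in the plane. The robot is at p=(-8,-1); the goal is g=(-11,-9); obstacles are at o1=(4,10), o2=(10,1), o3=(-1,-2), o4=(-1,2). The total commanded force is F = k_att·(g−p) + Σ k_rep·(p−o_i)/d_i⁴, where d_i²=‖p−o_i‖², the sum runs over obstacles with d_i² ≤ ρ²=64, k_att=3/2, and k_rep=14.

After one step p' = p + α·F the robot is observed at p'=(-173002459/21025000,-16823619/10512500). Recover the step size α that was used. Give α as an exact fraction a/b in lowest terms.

F_att = 3/2·(g−p) = 3/2·(-3,-8) = (-4.5000,-12.0000)
o1: d²=265 > ρ²=64 → inactive
o2: d²=328 > ρ²=64 → inactive
o3: d²=50 ≤ ρ²=64; F_rep = 14·(-7,1)/50² = (-0.0392,0.0056)
o4: d²=58 ≤ ρ²=64; F_rep = 14·(-7,-3)/58² = (-0.0291,-0.0125)
F = F_att + ΣF_rep = (-4.5683,-12.0069)
Δp = p'−p = (-0.2284,-0.6003); α = Δx/Fx = (-4802459/21025000) / (-4802459/1051250) = 1/20
check: Δy/Fy = (-6311119/10512500) / (-6311119/525625) = 1/20 ✓

α = 1/20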